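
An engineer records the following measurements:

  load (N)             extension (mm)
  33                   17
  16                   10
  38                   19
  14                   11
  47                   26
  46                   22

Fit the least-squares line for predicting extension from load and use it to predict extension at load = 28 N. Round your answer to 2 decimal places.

15.68

n = 6, Σx = 194, Σy = 105, Σxy = 3831, Σx² = 7310
Sxx = Σx² − (Σx)²/n = 7310 − 6272.666667 = 1037.333333
Sxy = Σxy − (Σx)(Σy)/n = 3831 − 3395 = 436
b = Sxy/Sxx = 436/1037.333333 = 0.420308
a = ȳ − b·x̄ = 17.5 − 0.420308·32.333333 = 3.910026
ŷ(28) = a + b·28 = 3.910026 + 0.420308·28 = 15.678663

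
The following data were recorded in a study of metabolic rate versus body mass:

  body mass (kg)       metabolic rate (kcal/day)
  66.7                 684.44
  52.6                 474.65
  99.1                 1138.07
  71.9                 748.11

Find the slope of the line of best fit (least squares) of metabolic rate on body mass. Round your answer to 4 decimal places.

n = 4, Σx = 290.3, Σy = 3045.27, Σxy = 237190.584, Σx² = 22206.07
Sxx = Σx² − (Σx)²/n = 22206.07 − 21068.5225 = 1137.5475
Sxy = Σxy − (Σx)(Σy)/n = 237190.584 − 221010.47025 = 16180.11375
b = Sxy/Sxx = 16180.11375/1137.5475 = 14.223682

14.2237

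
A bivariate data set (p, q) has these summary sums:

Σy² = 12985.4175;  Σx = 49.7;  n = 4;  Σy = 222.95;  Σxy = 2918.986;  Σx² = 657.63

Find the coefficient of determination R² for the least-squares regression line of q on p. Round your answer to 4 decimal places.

Sxx = Σx² − (Σx)²/n = 657.63 − 617.5225 = 40.1075
Sxy = Σxy − (Σx)(Σy)/n = 2918.986 − 2770.15375 = 148.83225
Syy = Σy² − (Σy)²/n = 12985.4175 − 12426.675625 = 558.741875
R² = Sxy²/(Sxx·Syy) = (148.83225)²/(40.1075·558.741875) = 0.988456

0.9885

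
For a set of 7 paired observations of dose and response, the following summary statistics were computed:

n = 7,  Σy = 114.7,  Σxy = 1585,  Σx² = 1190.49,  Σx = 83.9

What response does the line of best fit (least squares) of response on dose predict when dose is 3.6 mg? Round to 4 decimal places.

6.8502

Sxx = Σx² − (Σx)²/n = 1190.49 − 1005.601429 = 184.888571
Sxy = Σxy − (Σx)(Σy)/n = 1585 − 1374.761429 = 210.238571
b = Sxy/Sxx = 210.238571/184.888571 = 1.137110
a = ȳ − b·x̄ = 16.385714 − 1.137110·11.985714 = 2.756643
ŷ(3.6) = a + b·3.6 = 2.756643 + 1.137110·3.6 = 6.850238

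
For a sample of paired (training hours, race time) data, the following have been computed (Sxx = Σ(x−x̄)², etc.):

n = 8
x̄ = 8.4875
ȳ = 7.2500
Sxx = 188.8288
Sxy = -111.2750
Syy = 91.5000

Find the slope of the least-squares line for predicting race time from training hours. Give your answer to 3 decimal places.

-0.589

b = Sxy/Sxx = -111.275/188.8288 = -0.589290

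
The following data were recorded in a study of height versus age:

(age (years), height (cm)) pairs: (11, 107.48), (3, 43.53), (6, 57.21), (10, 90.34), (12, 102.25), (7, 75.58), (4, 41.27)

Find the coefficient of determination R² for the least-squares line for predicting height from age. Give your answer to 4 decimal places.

0.9560

n = 7, Σx = 53, Σy = 517.66, Σxy = 4480.67, Σx² = 475, Σy² = 42751.7228
Sxx = Σx² − (Σx)²/n = 475 − 401.285714 = 73.714286
Sxy = Σxy − (Σx)(Σy)/n = 4480.67 − 3919.425714 = 561.244286
Syy = Σy² − (Σy)²/n = 42751.7228 − 38281.696514 = 4470.026286
R² = Sxy²/(Sxx·Syy) = (561.244286)²/(73.714286·4470.026286) = 0.955965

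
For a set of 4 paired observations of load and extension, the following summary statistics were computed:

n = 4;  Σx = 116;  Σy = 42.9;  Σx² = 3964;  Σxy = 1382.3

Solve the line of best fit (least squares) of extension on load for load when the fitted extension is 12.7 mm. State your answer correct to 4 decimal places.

37.5745

Sxx = Σx² − (Σx)²/n = 3964 − 3364 = 600
Sxy = Σxy − (Σx)(Σy)/n = 1382.3 − 1244.1 = 138.2
b = Sxy/Sxx = 138.2/600 = 0.230333
a = ȳ − b·x̄ = 10.725 − 0.230333·29 = 4.045333
Set a + b·x = 12.7: x = (12.7 − 4.045333) / 0.230333 = 37.574530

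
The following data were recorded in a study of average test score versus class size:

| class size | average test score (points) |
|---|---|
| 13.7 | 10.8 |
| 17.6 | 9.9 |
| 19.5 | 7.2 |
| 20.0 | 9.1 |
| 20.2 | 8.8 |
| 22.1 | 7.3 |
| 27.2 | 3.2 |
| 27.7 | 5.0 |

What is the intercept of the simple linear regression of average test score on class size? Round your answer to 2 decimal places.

n = 8, Σx = 168, Σy = 61.3, Σxy = 1209.23, Σx² = 3681.28
Sxx = Σx² − (Σx)²/n = 3681.28 − 3528 = 153.28
Sxy = Σxy − (Σx)(Σy)/n = 1209.23 − 1287.3 = -78.07
b = Sxy/Sxx = -78.07/153.28 = -0.509329
a = ȳ − b·x̄ = 7.6625 − (-0.509329)·21 = 18.358416

18.36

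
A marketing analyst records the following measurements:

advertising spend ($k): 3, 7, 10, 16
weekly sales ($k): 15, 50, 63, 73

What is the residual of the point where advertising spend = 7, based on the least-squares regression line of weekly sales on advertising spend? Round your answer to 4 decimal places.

n = 4, Σx = 36, Σy = 201, Σxy = 2193, Σx² = 414
Sxx = Σx² − (Σx)²/n = 414 − 324 = 90
Sxy = Σxy − (Σx)(Σy)/n = 2193 − 1809 = 384
b = Sxy/Sxx = 384/90 = 4.266667
a = ȳ − b·x̄ = 50.25 − 4.266667·9 = 11.85
ŷ(7) = 11.85 + 4.266667·7 = 41.716667
residual = y − ŷ = 50 − 41.716667 = 8.283333

8.2833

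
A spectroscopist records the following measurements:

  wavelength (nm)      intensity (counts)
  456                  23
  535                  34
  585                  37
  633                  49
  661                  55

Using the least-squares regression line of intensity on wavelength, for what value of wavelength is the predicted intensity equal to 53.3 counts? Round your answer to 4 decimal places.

664.1903

n = 5, Σx = 2870, Σy = 198, Σxy = 117695, Σx² = 1673996
Sxx = Σx² − (Σx)²/n = 1673996 − 1647380 = 26616
Sxy = Σxy − (Σx)(Σy)/n = 117695 − 113652 = 4043
b = Sxy/Sxx = 4043/26616 = 0.151901
a = ȳ − b·x̄ = 39.6 − 0.151901·574 = -47.591238
Set a + b·x = 53.3: x = (53.3 − (-47.591238)) / 0.151901 = 664.190255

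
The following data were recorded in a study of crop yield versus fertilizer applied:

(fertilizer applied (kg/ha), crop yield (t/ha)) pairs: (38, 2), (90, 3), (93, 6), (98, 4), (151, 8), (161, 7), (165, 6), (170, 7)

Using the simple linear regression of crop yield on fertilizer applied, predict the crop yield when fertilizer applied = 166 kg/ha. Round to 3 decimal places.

n = 8, Σx = 966, Σy = 43, Σxy = 5811, Σx² = 132644
Sxx = Σx² − (Σx)²/n = 132644 − 116644.5 = 15999.5
Sxy = Σxy − (Σx)(Σy)/n = 5811 − 5192.25 = 618.75
b = Sxy/Sxx = 618.75/15999.5 = 0.038673
a = ȳ − b·x̄ = 5.375 − 0.038673·120.75 = 0.705225
ŷ(166) = a + b·166 = 0.705225 + 0.038673·166 = 7.124957

7.125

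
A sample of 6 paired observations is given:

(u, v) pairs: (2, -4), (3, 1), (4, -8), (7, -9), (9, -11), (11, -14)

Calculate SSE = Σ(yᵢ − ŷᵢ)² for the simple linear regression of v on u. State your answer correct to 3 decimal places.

33.859

n = 6, Σx = 36, Σy = -45, Σxy = -353, Σx² = 280, Σy² = 479
Sxx = Σx² − (Σx)²/n = 280 − 216 = 64
Sxy = Σxy − (Σx)(Σy)/n = -353 − (-270) = -83
Syy = Σy² − (Σy)²/n = 479 − 337.5 = 141.5
b = Sxy/Sxx = -83/64 = -1.296875
SSE = Syy − b·Sxy = 141.5 − (-1.296875)·(-83) = 33.859375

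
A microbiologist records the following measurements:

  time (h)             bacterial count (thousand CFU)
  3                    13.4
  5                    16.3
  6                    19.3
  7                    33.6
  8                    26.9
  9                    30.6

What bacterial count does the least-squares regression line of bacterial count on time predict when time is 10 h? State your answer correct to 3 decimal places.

35.293

n = 6, Σx = 38, Σy = 140.1, Σxy = 963.3, Σx² = 264
Sxx = Σx² − (Σx)²/n = 264 − 240.666667 = 23.333333
Sxy = Σxy − (Σx)(Σy)/n = 963.3 − 887.3 = 76
b = Sxy/Sxx = 76/23.333333 = 3.257143
a = ȳ − b·x̄ = 23.35 − 3.257143·6.333333 = 2.721429
ŷ(10) = a + b·10 = 2.721429 + 3.257143·10 = 35.292857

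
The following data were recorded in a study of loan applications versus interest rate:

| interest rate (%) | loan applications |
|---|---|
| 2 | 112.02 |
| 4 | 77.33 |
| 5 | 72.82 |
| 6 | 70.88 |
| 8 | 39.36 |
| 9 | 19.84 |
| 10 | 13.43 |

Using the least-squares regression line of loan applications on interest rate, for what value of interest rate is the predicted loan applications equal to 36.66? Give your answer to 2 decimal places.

8.04

n = 7, Σx = 44, Σy = 405.68, Σxy = 1950.48, Σx² = 326
Sxx = Σx² − (Σx)²/n = 326 − 276.571429 = 49.428571
Sxy = Σxy − (Σx)(Σy)/n = 1950.48 − 2549.988571 = -599.508571
b = Sxy/Sxx = -599.508571/49.428571 = -12.128786
a = ȳ − b·x̄ = 57.954286 − (-12.128786)·6.285714 = 134.192370
Set a + b·x = 36.66: x = (36.66 − 134.192370) / (-12.128786) = 8.041396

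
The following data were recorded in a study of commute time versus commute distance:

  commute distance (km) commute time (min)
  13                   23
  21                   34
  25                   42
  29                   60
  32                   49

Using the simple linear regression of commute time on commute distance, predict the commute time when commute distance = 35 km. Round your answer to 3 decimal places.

n = 5, Σx = 120, Σy = 208, Σxy = 5371, Σx² = 3100
Sxx = Σx² − (Σx)²/n = 3100 − 2880 = 220
Sxy = Σxy − (Σx)(Σy)/n = 5371 − 4992 = 379
b = Sxy/Sxx = 379/220 = 1.722727
a = ȳ − b·x̄ = 41.6 − 1.722727·24 = 0.254545
ŷ(35) = a + b·35 = 0.254545 + 1.722727·35 = 60.55

60.550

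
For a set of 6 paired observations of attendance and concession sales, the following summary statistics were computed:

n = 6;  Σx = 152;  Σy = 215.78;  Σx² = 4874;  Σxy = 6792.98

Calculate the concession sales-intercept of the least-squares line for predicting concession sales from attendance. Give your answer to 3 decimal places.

3.124

Sxx = Σx² − (Σx)²/n = 4874 − 3850.666667 = 1023.333333
Sxy = Σxy − (Σx)(Σy)/n = 6792.98 − 5466.426667 = 1326.553333
b = Sxy/Sxx = 1326.553333/1023.333333 = 1.296306
a = ȳ − b·x̄ = 35.963333 − 1.296306·25.333333 = 3.123577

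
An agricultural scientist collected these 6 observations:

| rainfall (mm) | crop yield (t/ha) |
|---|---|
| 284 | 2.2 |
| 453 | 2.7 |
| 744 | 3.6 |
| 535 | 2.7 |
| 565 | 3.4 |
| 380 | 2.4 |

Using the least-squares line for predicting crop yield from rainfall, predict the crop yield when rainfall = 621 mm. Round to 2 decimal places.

3.25

n = 6, Σx = 2961, Σy = 17, Σxy = 8803.8, Σx² = 1589251
Sxx = Σx² − (Σx)²/n = 1589251 − 1461253.5 = 127997.5
Sxy = Σxy − (Σx)(Σy)/n = 8803.8 − 8389.5 = 414.3
b = Sxy/Sxx = 414.3/127997.5 = 0.003237
a = ȳ − b·x̄ = 2.833333 − 0.003237·493.5 = 1.235981
ŷ(621) = a + b·621 = 1.235981 + 0.003237·621 = 3.246023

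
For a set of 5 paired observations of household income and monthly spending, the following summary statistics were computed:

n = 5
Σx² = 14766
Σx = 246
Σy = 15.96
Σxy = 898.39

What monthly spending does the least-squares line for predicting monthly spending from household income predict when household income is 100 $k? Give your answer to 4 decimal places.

Sxx = Σx² − (Σx)²/n = 14766 − 12103.2 = 2662.8
Sxy = Σxy − (Σx)(Σy)/n = 898.39 − 785.232 = 113.158
b = Sxy/Sxx = 113.158/2662.8 = 0.042496
a = ȳ − b·x̄ = 3.192 − 0.042496·49.2 = 1.101203
ŷ(100) = a + b·100 = 1.101203 + 0.042496·100 = 5.350790

5.3508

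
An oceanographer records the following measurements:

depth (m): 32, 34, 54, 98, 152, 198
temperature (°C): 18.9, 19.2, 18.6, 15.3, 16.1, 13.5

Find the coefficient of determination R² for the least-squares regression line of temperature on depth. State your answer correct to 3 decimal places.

n = 6, Σx = 568, Σy = 101.6, Σxy = 8881.6, Σx² = 77008, Σy² = 1747.36
Sxx = Σx² − (Σx)²/n = 77008 − 53770.666667 = 23237.333333
Sxy = Σxy − (Σx)(Σy)/n = 8881.6 − 9618.133333 = -736.533333
Syy = Σy² − (Σy)²/n = 1747.36 − 1720.426667 = 26.933333
R² = Sxy²/(Sxx·Syy) = (-736.533333)²/(23237.333333·26.933333) = 0.866779

0.867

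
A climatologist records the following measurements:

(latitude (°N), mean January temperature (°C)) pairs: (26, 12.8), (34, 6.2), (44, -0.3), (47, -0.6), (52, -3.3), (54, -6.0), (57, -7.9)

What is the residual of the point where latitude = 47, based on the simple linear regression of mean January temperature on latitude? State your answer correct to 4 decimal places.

n = 7, Σx = 314, Σy = 0.9, Σxy = -443.7, Σx² = 14846
Sxx = Σx² − (Σx)²/n = 14846 − 14085.142857 = 760.857143
Sxy = Σxy − (Σx)(Σy)/n = -443.7 − 40.371429 = -484.071429
b = Sxy/Sxx = -484.071429/760.857143 = -0.636219
a = ȳ − b·x̄ = 0.128571 − (-0.636219)·44.857143 = 28.667518
ŷ(47) = 28.667518 + (-0.636219)·47 = -1.234754
residual = y − ŷ = -0.6 − (-1.234754) = 0.634754

0.6348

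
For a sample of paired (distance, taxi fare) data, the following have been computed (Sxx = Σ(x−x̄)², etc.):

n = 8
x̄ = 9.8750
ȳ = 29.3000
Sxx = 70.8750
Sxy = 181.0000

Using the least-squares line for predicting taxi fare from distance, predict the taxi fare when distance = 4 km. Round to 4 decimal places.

b = Sxy/Sxx = 181/70.875 = 2.553792
a = ȳ − b·x̄ = 29.3 − 2.553792·9.875 = 4.081305
ŷ(4) = a + b·4 = 4.081305 + 2.553792·4 = 14.296473

14.2965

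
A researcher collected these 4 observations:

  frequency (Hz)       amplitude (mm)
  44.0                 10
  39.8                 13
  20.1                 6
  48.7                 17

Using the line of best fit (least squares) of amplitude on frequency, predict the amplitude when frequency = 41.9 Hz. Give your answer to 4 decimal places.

12.6945

n = 4, Σx = 152.6, Σy = 46, Σxy = 1905.9, Σx² = 6295.74
Sxx = Σx² − (Σx)²/n = 6295.74 − 5821.69 = 474.05
Sxy = Σxy − (Σx)(Σy)/n = 1905.9 − 1754.9 = 151
b = Sxy/Sxx = 151/474.05 = 0.318532
a = ȳ − b·x̄ = 11.5 − 0.318532·38.15 = -0.651988
ŷ(41.9) = a + b·41.9 = -0.651988 + 0.318532·41.9 = 12.694494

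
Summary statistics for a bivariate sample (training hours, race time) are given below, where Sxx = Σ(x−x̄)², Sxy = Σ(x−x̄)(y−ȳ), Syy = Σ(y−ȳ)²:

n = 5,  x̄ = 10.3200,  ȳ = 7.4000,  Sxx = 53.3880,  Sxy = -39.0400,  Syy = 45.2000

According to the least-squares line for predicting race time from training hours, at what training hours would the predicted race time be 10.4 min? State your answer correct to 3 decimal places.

b = Sxy/Sxx = -39.04/53.388 = -0.731250
a = ȳ − b·x̄ = 7.4 − (-0.731250)·10.32 = 14.946505
Set a + b·x = 10.4: x = (10.4 − 14.946505) / (-0.731250) = 6.217439

6.217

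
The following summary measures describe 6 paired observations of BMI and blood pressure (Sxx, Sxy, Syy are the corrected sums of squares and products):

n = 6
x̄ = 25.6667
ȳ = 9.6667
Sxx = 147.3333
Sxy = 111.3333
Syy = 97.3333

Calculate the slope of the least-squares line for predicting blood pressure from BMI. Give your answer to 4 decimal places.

0.7557

b = Sxy/Sxx = 111.3333/147.3333 = 0.755656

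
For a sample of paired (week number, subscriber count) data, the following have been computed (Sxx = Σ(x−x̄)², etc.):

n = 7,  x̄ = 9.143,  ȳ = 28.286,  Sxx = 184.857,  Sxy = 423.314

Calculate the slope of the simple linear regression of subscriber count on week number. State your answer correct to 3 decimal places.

2.290

b = Sxy/Sxx = 423.314/184.857 = 2.289954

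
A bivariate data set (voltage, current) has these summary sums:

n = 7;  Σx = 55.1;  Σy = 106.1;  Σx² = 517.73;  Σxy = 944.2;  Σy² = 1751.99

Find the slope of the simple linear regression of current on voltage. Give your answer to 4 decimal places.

1.2979

Sxx = Σx² − (Σx)²/n = 517.73 − 433.715714 = 84.014286
Sxy = Σxy − (Σx)(Σy)/n = 944.2 − 835.158571 = 109.041429
b = Sxy/Sxx = 109.041429/84.014286 = 1.297892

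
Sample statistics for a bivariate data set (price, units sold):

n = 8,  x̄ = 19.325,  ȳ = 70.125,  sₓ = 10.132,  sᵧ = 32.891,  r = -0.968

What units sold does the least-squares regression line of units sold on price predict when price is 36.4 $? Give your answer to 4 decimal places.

16.4690

b = r · sᵧ/sₓ = -0.968 · 32.891/10.132 = -3.142370
a = ȳ − b·x̄ = 70.125 − (-3.142370)·19.325 = 130.851291
ŷ(36.4) = a + b·36.4 = 130.851291 + (-3.142370)·36.4 = 16.469040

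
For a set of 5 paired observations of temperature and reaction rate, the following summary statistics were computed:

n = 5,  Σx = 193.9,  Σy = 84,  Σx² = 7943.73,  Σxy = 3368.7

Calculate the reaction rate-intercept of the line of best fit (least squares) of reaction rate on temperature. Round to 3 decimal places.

6.638

Sxx = Σx² − (Σx)²/n = 7943.73 − 7519.442 = 424.288
Sxy = Σxy − (Σx)(Σy)/n = 3368.7 − 3257.52 = 111.18
b = Sxy/Sxx = 111.18/424.288 = 0.262039
a = ȳ − b·x̄ = 16.8 − 0.262039·38.78 = 6.638128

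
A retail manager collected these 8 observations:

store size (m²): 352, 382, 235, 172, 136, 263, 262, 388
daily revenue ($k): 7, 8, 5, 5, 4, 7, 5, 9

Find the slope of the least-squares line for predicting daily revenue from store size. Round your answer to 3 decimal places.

0.017

n = 8, Σx = 2190, Σy = 50, Σxy = 14742, Σx² = 661490
Sxx = Σx² − (Σx)²/n = 661490 − 599512.5 = 61977.5
Sxy = Σxy − (Σx)(Σy)/n = 14742 − 13687.5 = 1054.5
b = Sxy/Sxx = 1054.5/61977.5 = 0.017014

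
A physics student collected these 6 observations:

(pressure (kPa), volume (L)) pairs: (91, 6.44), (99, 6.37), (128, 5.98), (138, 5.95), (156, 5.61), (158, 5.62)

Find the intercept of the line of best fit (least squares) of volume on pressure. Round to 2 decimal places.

7.60

n = 6, Σx = 770, Σy = 35.97, Σxy = 4566.33, Σx² = 102810
Sxx = Σx² − (Σx)²/n = 102810 − 98816.666667 = 3993.333333
Sxy = Σxy − (Σx)(Σy)/n = 4566.33 − 4616.15 = -49.82
b = Sxy/Sxx = -49.82/3993.333333 = -0.012476
a = ȳ − b·x̄ = 5.995 − (-0.012476)·128.333333 = 7.596060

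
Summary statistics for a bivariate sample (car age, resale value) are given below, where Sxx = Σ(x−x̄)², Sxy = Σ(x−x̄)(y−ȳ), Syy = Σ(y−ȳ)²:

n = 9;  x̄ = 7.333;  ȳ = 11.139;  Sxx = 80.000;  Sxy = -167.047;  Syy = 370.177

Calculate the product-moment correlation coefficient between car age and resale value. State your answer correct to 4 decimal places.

-0.9707

r = Sxy/√(Sxx·Syy) = -167.047/√(29614.16) = -167.047/172.087652 = -0.970709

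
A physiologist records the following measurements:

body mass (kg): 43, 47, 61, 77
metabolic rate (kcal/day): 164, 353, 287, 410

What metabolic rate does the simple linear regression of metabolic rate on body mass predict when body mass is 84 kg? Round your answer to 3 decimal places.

437.059

n = 4, Σx = 228, Σy = 1214, Σxy = 72720, Σx² = 13708
Sxx = Σx² − (Σx)²/n = 13708 − 12996 = 712
Sxy = Σxy − (Σx)(Σy)/n = 72720 − 69198 = 3522
b = Sxy/Sxx = 3522/712 = 4.946629
a = ȳ − b·x̄ = 303.5 − 4.946629·57 = 21.542135
ŷ(84) = a + b·84 = 21.542135 + 4.946629·84 = 437.058989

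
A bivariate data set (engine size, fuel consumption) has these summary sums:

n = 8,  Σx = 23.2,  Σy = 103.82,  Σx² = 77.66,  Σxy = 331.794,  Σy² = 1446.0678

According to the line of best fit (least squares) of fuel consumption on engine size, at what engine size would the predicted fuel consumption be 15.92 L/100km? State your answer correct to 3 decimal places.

Sxx = Σx² − (Σx)²/n = 77.66 − 67.28 = 10.38
Sxy = Σxy − (Σx)(Σy)/n = 331.794 − 301.078 = 30.716
b = Sxy/Sxx = 30.716/10.38 = 2.959152
a = ȳ − b·x̄ = 12.9775 − 2.959152·2.9 = 4.395959
Set a + b·x = 15.92: x = (15.92 − 4.395959) / 2.959152 = 3.894373

3.894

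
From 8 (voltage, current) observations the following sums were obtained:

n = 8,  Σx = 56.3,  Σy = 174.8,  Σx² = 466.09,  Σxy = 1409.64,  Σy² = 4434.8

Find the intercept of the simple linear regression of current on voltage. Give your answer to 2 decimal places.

Sxx = Σx² − (Σx)²/n = 466.09 − 396.21125 = 69.87875
Sxy = Σxy − (Σx)(Σy)/n = 1409.64 − 1230.155 = 179.485
b = Sxy/Sxx = 179.485/69.87875 = 2.568520
a = ȳ − b·x̄ = 21.85 − 2.568520·7.0375 = 3.774037

3.77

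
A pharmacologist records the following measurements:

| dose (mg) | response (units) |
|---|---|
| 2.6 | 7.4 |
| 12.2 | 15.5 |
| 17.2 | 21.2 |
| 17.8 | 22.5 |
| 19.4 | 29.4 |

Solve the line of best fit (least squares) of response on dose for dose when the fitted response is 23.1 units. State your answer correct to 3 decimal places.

n = 5, Σx = 69.2, Σy = 96, Σxy = 1543.84, Σx² = 1144.64
Sxx = Σx² − (Σx)²/n = 1144.64 − 957.728 = 186.912
Sxy = Σxy − (Σx)(Σy)/n = 1543.84 − 1328.64 = 215.2
b = Sxy/Sxx = 215.2/186.912 = 1.151344
a = ȳ − b·x̄ = 19.2 − 1.151344·13.84 = 3.265400
Set a + b·x = 23.1: x = (23.1 − 3.265400) / 1.151344 = 17.227346

17.227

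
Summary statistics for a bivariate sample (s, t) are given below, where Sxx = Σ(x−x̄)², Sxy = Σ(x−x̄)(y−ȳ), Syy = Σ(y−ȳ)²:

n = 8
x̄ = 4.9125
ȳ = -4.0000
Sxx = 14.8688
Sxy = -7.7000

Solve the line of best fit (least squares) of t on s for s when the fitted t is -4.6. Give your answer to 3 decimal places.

b = Sxy/Sxx = -7.7/14.8688 = -0.517863
a = ȳ − b·x̄ = -4 − (-0.517863)·4.9125 = -1.455998
Set a + b·x = -4.6: x = (-4.6 − (-1.455998)) / (-0.517863) = 6.071108

6.071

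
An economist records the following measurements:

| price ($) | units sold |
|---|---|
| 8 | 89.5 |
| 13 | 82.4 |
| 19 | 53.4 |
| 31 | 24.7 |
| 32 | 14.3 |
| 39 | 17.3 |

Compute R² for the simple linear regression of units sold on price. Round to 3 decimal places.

n = 6, Σx = 142, Σy = 281.6, Σxy = 4699.8, Σx² = 4100, Σy² = 18765.44
Sxx = Σx² − (Σx)²/n = 4100 − 3360.666667 = 739.333333
Sxy = Σxy − (Σx)(Σy)/n = 4699.8 − 6664.533333 = -1964.733333
Syy = Σy² − (Σy)²/n = 18765.44 − 13216.426667 = 5549.013333
R² = Sxy²/(Sxx·Syy) = (-1964.733333)²/(739.333333·5549.013333) = 0.940917

0.941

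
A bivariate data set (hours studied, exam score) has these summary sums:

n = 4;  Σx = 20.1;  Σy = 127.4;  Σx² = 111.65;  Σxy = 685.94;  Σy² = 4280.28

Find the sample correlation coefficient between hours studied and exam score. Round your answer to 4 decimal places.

Sxx = Σx² − (Σx)²/n = 111.65 − 101.0025 = 10.6475
Sxy = Σxy − (Σx)(Σy)/n = 685.94 − 640.185 = 45.755
Syy = Σy² − (Σy)²/n = 4280.28 − 4057.69 = 222.59
r = Sxy/√(Sxx·Syy) = 45.755/√(2370.027025) = 45.755/48.682923 = 0.939857

0.9399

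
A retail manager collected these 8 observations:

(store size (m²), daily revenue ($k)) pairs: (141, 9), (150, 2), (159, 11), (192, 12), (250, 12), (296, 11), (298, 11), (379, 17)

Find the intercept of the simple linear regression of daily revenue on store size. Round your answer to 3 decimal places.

2.677

n = 8, Σx = 1865, Σy = 85, Σxy = 21599, Σx² = 487087
Sxx = Σx² − (Σx)²/n = 487087 − 434778.125 = 52308.875
Sxy = Σxy − (Σx)(Σy)/n = 21599 − 19815.625 = 1783.375
b = Sxy/Sxx = 1783.375/52308.875 = 0.034093
a = ȳ − b·x̄ = 10.625 − 0.034093·233.125 = 2.677031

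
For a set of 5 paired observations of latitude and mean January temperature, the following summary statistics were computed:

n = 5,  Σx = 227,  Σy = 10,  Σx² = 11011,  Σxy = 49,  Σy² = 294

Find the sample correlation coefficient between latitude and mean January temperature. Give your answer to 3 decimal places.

-0.921

Sxx = Σx² − (Σx)²/n = 11011 − 10305.8 = 705.2
Sxy = Σxy − (Σx)(Σy)/n = 49 − 454 = -405
Syy = Σy² − (Σy)²/n = 294 − 20 = 274
r = Sxy/√(Sxx·Syy) = -405/√(193224.8) = -405/439.573430 = -0.921348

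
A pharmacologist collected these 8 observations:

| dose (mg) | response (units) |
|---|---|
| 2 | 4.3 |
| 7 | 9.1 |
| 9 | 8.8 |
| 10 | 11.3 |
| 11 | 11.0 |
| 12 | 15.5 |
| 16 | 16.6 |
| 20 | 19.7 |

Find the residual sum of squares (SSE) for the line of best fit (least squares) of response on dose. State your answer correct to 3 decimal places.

10.318

n = 8, Σx = 87, Σy = 96.3, Σxy = 1231.1, Σx² = 1155, Σy² = 1331.33
Sxx = Σx² − (Σx)²/n = 1155 − 946.125 = 208.875
Sxy = Σxy − (Σx)(Σy)/n = 1231.1 − 1047.2625 = 183.8375
Syy = Σy² − (Σy)²/n = 1331.33 − 1159.21125 = 172.11875
b = Sxy/Sxx = 183.8375/208.875 = 0.880132
SSE = Syy − b·Sxy = 172.11875 − 0.880132·183.8375 = 10.317546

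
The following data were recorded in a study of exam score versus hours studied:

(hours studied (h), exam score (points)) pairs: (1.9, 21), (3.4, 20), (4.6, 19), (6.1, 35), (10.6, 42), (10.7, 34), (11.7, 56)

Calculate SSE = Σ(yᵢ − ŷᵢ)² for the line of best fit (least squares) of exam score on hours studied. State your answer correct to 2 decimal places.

266.22

n = 7, Σx = 49, Σy = 227, Σxy = 1873, Σx² = 437.28, Σy² = 8483
Sxx = Σx² − (Σx)²/n = 437.28 − 343 = 94.28
Sxy = Σxy − (Σx)(Σy)/n = 1873 − 1589 = 284
Syy = Σy² − (Σy)²/n = 8483 − 7361.285714 = 1121.714286
b = Sxy/Sxx = 284/94.28 = 3.012304
SSE = Syy − b·Sxy = 1121.714286 − 3.012304·284 = 266.220013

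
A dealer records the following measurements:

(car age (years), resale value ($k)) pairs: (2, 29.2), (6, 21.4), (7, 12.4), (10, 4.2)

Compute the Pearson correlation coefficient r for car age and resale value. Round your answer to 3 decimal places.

n = 4, Σx = 25, Σy = 67.2, Σxy = 315.6, Σx² = 189, Σy² = 1482
Sxx = Σx² − (Σx)²/n = 189 − 156.25 = 32.75
Sxy = Σxy − (Σx)(Σy)/n = 315.6 − 420 = -104.4
Syy = Σy² − (Σy)²/n = 1482 − 1128.96 = 353.04
r = Sxy/√(Sxx·Syy) = -104.4/√(11562.06) = -104.4/107.527020 = -0.970919

-0.971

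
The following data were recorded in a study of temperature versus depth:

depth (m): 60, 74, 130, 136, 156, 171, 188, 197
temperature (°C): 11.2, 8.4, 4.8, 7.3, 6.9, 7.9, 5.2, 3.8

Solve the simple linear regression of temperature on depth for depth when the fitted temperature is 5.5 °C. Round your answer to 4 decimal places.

177.9623

n = 8, Σx = 1112, Σy = 55.5, Σxy = 7063.9, Σx² = 172202
Sxx = Σx² − (Σx)²/n = 172202 − 154568 = 17634
Sxy = Σxy − (Σx)(Σy)/n = 7063.9 − 7714.5 = -650.6
b = Sxy/Sxx = -650.6/17634 = -0.036895
a = ȳ − b·x̄ = 6.9375 − (-0.036895)·139 = 12.065854
Set a + b·x = 5.5: x = (5.5 − 12.065854) / (-0.036895) = 177.962304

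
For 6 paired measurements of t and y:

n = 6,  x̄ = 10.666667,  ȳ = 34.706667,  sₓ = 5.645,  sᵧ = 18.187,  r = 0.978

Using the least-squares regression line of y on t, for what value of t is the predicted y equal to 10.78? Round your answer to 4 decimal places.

b = r · sᵧ/sₓ = 0.978 · 18.187/5.645 = 3.150910
a = ȳ − b·x̄ = 34.706667 − 3.150910·10.666667 = 1.096961
Set a + b·x = 10.78: x = (10.78 − 1.096961) / 3.150910 = 3.073093

3.0731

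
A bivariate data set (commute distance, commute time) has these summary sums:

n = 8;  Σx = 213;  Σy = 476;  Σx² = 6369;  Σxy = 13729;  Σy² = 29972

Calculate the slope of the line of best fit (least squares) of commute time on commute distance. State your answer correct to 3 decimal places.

Sxx = Σx² − (Σx)²/n = 6369 − 5671.125 = 697.875
Sxy = Σxy − (Σx)(Σy)/n = 13729 − 12673.5 = 1055.5
b = Sxy/Sxx = 1055.5/697.875 = 1.512449

1.512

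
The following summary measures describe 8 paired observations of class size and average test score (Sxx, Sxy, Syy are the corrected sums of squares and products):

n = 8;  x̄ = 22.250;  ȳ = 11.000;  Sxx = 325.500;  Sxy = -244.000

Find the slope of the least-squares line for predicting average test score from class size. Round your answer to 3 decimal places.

-0.750

b = Sxy/Sxx = -244/325.5 = -0.749616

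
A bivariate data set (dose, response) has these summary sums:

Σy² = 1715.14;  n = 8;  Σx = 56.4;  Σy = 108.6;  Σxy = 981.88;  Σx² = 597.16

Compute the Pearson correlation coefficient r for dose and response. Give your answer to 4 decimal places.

Sxx = Σx² − (Σx)²/n = 597.16 − 397.62 = 199.54
Sxy = Σxy − (Σx)(Σy)/n = 981.88 − 765.63 = 216.25
Syy = Σy² − (Σy)²/n = 1715.14 − 1474.245 = 240.895
r = Sxy/√(Sxx·Syy) = 216.25/√(48068.1883) = 216.25/219.244586 = 0.986341

0.9863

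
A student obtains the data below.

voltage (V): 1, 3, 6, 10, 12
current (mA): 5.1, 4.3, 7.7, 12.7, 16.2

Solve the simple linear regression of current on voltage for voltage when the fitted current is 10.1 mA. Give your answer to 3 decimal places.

7.241

n = 5, Σx = 32, Σy = 46, Σxy = 385.6, Σx² = 290
Sxx = Σx² − (Σx)²/n = 290 − 204.8 = 85.2
Sxy = Σxy − (Σx)(Σy)/n = 385.6 − 294.4 = 91.2
b = Sxy/Sxx = 91.2/85.2 = 1.070423
a = ȳ − b·x̄ = 9.2 − 1.070423·6.4 = 2.349296
Set a + b·x = 10.1: x = (10.1 − 2.349296) / 1.070423 = 7.240789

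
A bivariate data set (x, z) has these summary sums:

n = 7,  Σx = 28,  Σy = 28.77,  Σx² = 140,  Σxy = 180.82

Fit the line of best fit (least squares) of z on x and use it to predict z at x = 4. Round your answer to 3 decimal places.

Sxx = Σx² − (Σx)²/n = 140 − 112 = 28
Sxy = Σxy − (Σx)(Σy)/n = 180.82 − 115.08 = 65.74
b = Sxy/Sxx = 65.74/28 = 2.347857
a = ȳ − b·x̄ = 4.11 − 2.347857·4 = -5.281429
ŷ(4) = a + b·4 = -5.281429 + 2.347857·4 = 4.11

4.110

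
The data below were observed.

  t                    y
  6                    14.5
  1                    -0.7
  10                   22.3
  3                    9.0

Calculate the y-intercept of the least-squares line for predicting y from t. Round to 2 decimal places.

n = 4, Σx = 20, Σy = 45.1, Σxy = 336.3, Σx² = 146
Sxx = Σx² − (Σx)²/n = 146 − 100 = 46
Sxy = Σxy − (Σx)(Σy)/n = 336.3 − 225.5 = 110.8
b = Sxy/Sxx = 110.8/46 = 2.408696
a = ȳ − b·x̄ = 11.275 − 2.408696·5 = -0.768478

-0.77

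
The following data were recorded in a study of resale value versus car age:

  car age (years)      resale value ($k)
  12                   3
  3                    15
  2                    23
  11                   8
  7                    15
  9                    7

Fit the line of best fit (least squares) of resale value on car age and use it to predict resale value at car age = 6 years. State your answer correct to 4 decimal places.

13.9844

n = 6, Σx = 44, Σy = 71, Σxy = 383, Σx² = 408
Sxx = Σx² − (Σx)²/n = 408 − 322.666667 = 85.333333
Sxy = Σxy − (Σx)(Σy)/n = 383 − 520.666667 = -137.666667
b = Sxy/Sxx = -137.666667/85.333333 = -1.613281
a = ȳ − b·x̄ = 11.833333 − (-1.613281)·7.333333 = 23.664062
ŷ(6) = a + b·6 = 23.664062 + (-1.613281)·6 = 13.984375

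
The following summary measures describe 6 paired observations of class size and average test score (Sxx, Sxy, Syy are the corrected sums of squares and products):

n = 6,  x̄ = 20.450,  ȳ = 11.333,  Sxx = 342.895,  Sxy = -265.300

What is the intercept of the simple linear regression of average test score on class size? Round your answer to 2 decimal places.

27.16

b = Sxy/Sxx = -265.3/342.895 = -0.773706
a = ȳ − b·x̄ = 11.333 − (-0.773706)·20.45 = 27.155293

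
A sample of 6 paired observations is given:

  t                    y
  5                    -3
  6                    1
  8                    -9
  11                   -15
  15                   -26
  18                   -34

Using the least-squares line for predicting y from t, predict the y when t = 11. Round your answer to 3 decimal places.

n = 6, Σx = 63, Σy = -86, Σxy = -1248, Σx² = 795
Sxx = Σx² − (Σx)²/n = 795 − 661.5 = 133.5
Sxy = Σxy − (Σx)(Σy)/n = -1248 − (-903) = -345
b = Sxy/Sxx = -345/133.5 = -2.584270
a = ȳ − b·x̄ = -14.333333 − (-2.584270)·10.5 = 12.801498
ŷ(11) = a + b·11 = 12.801498 + (-2.584270)·11 = -15.625468

-15.625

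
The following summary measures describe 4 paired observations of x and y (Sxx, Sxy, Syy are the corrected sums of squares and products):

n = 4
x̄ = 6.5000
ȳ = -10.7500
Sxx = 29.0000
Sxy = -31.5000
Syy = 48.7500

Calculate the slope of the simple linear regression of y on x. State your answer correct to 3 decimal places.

-1.086

b = Sxy/Sxx = -31.5/29 = -1.086207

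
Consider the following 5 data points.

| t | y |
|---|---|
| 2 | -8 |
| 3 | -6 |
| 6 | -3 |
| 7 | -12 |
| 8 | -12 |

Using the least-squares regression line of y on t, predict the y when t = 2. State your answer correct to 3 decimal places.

n = 5, Σx = 26, Σy = -41, Σxy = -232, Σx² = 162
Sxx = Σx² − (Σx)²/n = 162 − 135.2 = 26.8
Sxy = Σxy − (Σx)(Σy)/n = -232 − (-213.2) = -18.8
b = Sxy/Sxx = -18.8/26.8 = -0.701493
a = ȳ − b·x̄ = -8.2 − (-0.701493)·5.2 = -4.552239
ŷ(2) = a + b·2 = -4.552239 + (-0.701493)·2 = -5.955224

-5.955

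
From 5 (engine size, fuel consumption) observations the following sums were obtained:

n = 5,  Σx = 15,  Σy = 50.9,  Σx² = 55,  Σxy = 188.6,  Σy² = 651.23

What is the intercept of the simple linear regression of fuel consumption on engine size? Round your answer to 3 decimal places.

-0.590

Sxx = Σx² − (Σx)²/n = 55 − 45 = 10
Sxy = Σxy − (Σx)(Σy)/n = 188.6 − 152.7 = 35.9
b = Sxy/Sxx = 35.9/10 = 3.59
a = ȳ − b·x̄ = 10.18 − 3.59·3 = -0.59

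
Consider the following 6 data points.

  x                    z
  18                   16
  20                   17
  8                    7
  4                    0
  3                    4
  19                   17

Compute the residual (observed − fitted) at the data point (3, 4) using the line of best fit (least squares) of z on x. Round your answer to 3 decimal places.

2.166

n = 6, Σx = 72, Σy = 61, Σxy = 1019, Σx² = 1174
Sxx = Σx² − (Σx)²/n = 1174 − 864 = 310
Sxy = Σxy − (Σx)(Σy)/n = 1019 − 732 = 287
b = Sxy/Sxx = 287/310 = 0.925806
a = ȳ − b·x̄ = 10.166667 − 0.925806·12 = -0.943011
ŷ(3) = -0.943011 + 0.925806·3 = 1.834409
residual = y − ŷ = 4 − 1.834409 = 2.165591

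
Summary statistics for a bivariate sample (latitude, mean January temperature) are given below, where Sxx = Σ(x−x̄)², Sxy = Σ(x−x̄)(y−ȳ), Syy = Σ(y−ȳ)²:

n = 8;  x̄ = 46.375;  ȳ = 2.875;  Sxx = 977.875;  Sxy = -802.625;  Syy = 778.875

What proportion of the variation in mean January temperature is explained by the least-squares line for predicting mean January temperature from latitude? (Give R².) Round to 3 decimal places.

R² = Sxy²/(Sxx·Syy) = (-802.625)²/(977.875·778.875) = 0.845813

0.846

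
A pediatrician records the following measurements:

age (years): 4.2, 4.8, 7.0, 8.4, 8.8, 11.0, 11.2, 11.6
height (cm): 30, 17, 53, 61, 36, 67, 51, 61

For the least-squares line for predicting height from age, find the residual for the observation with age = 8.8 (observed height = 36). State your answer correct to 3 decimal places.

n = 8, Σx = 67, Σy = 376, Σxy = 3423.6, Σx² = 618.68
Sxx = Σx² − (Σx)²/n = 618.68 − 561.125 = 57.555
Sxy = Σxy − (Σx)(Σy)/n = 3423.6 − 3149 = 274.6
b = Sxy/Sxx = 274.6/57.555 = 4.771089
a = ȳ − b·x̄ = 47 − 4.771089·8.375 = 7.042134
ŷ(8.8) = 7.042134 + 4.771089·8.8 = 49.027713
residual = y − ŷ = 36 − 49.027713 = -13.027713

-13.028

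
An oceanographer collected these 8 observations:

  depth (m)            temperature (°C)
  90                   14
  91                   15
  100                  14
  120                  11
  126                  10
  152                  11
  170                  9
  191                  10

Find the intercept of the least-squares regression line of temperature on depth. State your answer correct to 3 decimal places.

18.327

n = 8, Σx = 1040, Σy = 94, Σxy = 11717, Σx² = 145142
Sxx = Σx² − (Σx)²/n = 145142 − 135200 = 9942
Sxy = Σxy − (Σx)(Σy)/n = 11717 − 12220 = -503
b = Sxy/Sxx = -503/9942 = -0.050593
a = ȳ − b·x̄ = 11.75 − (-0.050593)·130 = 18.327147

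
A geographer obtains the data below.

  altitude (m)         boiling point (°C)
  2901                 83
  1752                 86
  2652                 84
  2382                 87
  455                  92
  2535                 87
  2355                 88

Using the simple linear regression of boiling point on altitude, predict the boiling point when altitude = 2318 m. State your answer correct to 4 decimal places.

86.1979

n = 7, Σx = 15032, Σy = 607, Σxy = 1291102, Σx² = 36371608
Sxx = Σx² − (Σx)²/n = 36371608 − 32280146.285714 = 4091461.714286
Sxy = Σxy − (Σx)(Σy)/n = 1291102 − 1303489.142857 = -12387.142857
b = Sxy/Sxx = -12387.142857/4091461.714286 = -0.003028
a = ȳ − b·x̄ = 86.714286 − (-0.003028)·2147.428571 = 93.215753
ŷ(2318) = a + b·2318 = 93.215753 + (-0.003028)·2318 = 86.197871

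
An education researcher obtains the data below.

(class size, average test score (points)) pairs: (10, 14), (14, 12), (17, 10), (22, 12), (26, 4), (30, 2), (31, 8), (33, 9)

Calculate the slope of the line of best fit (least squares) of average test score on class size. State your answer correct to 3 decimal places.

n = 8, Σx = 183, Σy = 71, Σxy = 1451, Σx² = 4695
Sxx = Σx² − (Σx)²/n = 4695 − 4186.125 = 508.875
Sxy = Σxy − (Σx)(Σy)/n = 1451 − 1624.125 = -173.125
b = Sxy/Sxx = -173.125/508.875 = -0.340211

-0.340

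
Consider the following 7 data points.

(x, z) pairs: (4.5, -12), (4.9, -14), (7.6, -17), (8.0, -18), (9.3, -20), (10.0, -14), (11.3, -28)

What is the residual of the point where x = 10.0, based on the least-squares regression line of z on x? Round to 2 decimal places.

6.84

n = 7, Σx = 55.6, Σy = -123, Σxy = -1038.2, Σx² = 480.2
Sxx = Σx² − (Σx)²/n = 480.2 − 441.622857 = 38.577143
Sxy = Σxy − (Σx)(Σy)/n = -1038.2 − (-976.971429) = -61.228571
b = Sxy/Sxx = -61.228571/38.577143 = -1.587172
a = ȳ − b·x̄ = -17.571429 − (-1.587172)·7.942857 = -4.964746
ŷ(10.0) = -4.964746 + (-1.587172)·10 = -20.836469
residual = y − ŷ = -14 − (-20.836469) = 6.836469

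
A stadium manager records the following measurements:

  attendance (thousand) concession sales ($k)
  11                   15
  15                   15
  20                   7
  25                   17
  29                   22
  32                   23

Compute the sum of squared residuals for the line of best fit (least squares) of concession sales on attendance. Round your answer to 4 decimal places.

n = 6, Σx = 132, Σy = 99, Σxy = 2329, Σx² = 3236, Σy² = 1801
Sxx = Σx² − (Σx)²/n = 3236 − 2904 = 332
Sxy = Σxy − (Σx)(Σy)/n = 2329 − 2178 = 151
Syy = Σy² − (Σy)²/n = 1801 − 1633.5 = 167.5
b = Sxy/Sxx = 151/332 = 0.454819
SSE = Syy − b·Sxy = 167.5 − 0.454819·151 = 98.822289

98.8223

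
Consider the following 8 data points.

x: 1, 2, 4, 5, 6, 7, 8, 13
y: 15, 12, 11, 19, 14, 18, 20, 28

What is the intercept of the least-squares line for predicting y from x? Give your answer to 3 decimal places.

n = 8, Σx = 46, Σy = 137, Σxy = 912, Σx² = 364
Sxx = Σx² − (Σx)²/n = 364 − 264.5 = 99.5
Sxy = Σxy − (Σx)(Σy)/n = 912 − 787.75 = 124.25
b = Sxy/Sxx = 124.25/99.5 = 1.248744
a = ȳ − b·x̄ = 17.125 − 1.248744·5.75 = 9.944724

9.945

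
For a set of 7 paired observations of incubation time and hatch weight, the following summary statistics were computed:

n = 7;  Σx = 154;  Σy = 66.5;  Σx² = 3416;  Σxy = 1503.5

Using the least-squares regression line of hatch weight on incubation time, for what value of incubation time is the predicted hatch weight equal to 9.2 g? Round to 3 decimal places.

21.793

Sxx = Σx² − (Σx)²/n = 3416 − 3388 = 28
Sxy = Σxy − (Σx)(Σy)/n = 1503.5 − 1463 = 40.5
b = Sxy/Sxx = 40.5/28 = 1.446429
a = ȳ − b·x̄ = 9.5 − 1.446429·22 = -22.321429
Set a + b·x = 9.2: x = (9.2 − (-22.321429)) / 1.446429 = 21.792593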